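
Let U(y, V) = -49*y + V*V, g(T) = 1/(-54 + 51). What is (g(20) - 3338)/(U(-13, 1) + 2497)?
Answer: -2003/1881 ≈ -1.0649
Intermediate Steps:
g(T) = -1/3 (g(T) = 1/(-3) = -1/3)
U(y, V) = V**2 - 49*y (U(y, V) = -49*y + V**2 = V**2 - 49*y)
(g(20) - 3338)/(U(-13, 1) + 2497) = (-1/3 - 3338)/((1**2 - 49*(-13)) + 2497) = -10015/(3*((1 + 637) + 2497)) = -10015/(3*(638 + 2497)) = -10015/3/3135 = -10015/3*1/3135 = -2003/1881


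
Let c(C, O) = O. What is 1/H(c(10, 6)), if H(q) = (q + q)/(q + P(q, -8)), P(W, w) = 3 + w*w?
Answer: 73/12 ≈ 6.0833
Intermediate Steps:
P(W, w) = 3 + w**2
H(q) = 2*q/(67 + q) (H(q) = (q + q)/(q + (3 + (-8)**2)) = (2*q)/(q + (3 + 64)) = (2*q)/(q + 67) = (2*q)/(67 + q) = 2*q/(67 + q))
1/H(c(10, 6)) = 1/(2*6/(67 + 6)) = 1/(2*6/73) = 1/(2*6*(1/73)) = 1/(12/73) = 73/12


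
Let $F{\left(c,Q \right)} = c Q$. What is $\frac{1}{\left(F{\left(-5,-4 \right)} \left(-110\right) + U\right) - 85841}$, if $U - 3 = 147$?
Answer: $- \frac{1}{87891} \approx -1.1378 \cdot 10^{-5}$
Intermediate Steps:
$U = 150$ ($U = 3 + 147 = 150$)
$F{\left(c,Q \right)} = Q c$
$\frac{1}{\left(F{\left(-5,-4 \right)} \left(-110\right) + U\right) - 85841} = \frac{1}{\left(\left(-4\right) \left(-5\right) \left(-110\right) + 150\right) - 85841} = \frac{1}{\left(20 \left(-110\right) + 150\right) - 85841} = \frac{1}{\left(-2200 + 150\right) - 85841} = \frac{1}{-2050 - 85841} = \frac{1}{-87891} = - \frac{1}{87891}$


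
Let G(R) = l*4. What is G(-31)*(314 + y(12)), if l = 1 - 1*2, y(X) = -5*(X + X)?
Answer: -776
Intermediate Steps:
y(X) = -10*X
l = -1 (l = 1 - 2 = -1)
G(R) = -4 (G(R) = -1*4 = -4)
G(-31)*(314 + y(12)) = -4*(314 - 10*12) = -4*(314 - 120) = -4*194 = -776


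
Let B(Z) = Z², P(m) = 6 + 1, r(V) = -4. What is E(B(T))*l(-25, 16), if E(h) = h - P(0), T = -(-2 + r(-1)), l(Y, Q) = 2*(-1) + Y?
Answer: -783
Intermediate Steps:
P(m) = 7
l(Y, Q) = -2 + Y
T = 6 (T = -(-2 - 4) = -1*(-6) = 6)
E(h) = -7 + h (E(h) = h - 1*7 = h - 7 = -7 + h)
E(B(T))*l(-25, 16) = (-7 + 6²)*(-2 - 25) = (-7 + 36)*(-27) = 29*(-27) = -783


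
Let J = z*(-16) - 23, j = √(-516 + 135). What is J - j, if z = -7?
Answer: 89 - I*√381 ≈ 89.0 - 19.519*I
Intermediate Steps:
j = I*√381 (j = √(-381) = I*√381 ≈ 19.519*I)
J = 89 (J = -7*(-16) - 23 = 112 - 23 = 89)
J - j = 89 - I*√381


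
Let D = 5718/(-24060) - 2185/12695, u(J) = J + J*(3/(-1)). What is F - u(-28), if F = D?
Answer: -574329877/10181390 ≈ -56.410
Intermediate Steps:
u(J) = -2*J (u(J) = J + J*(3*(-1)) = J + J*(-3) = J - 3*J = -2*J)
D = -4172037/10181390 (D = 5718*(-1/24060) - 2185*1/12695 = -953/4010 - 437/2539 = -4172037/10181390 ≈ -0.40977)
F = -4172037/10181390 ≈ -0.40977
F - u(-28) = -4172037/10181390 - (-2)*(-28) = -4172037/10181390 - 1*56 = -4172037/10181390 - 56 = -574329877/10181390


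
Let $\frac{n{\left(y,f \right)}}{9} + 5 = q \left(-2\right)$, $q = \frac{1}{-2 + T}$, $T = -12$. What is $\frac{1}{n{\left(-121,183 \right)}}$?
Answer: $- \frac{7}{306} \approx -0.022876$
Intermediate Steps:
$q = - \frac{1}{14}$ ($q = \frac{1}{-2 - 12} = \frac{1}{-14} = - \frac{1}{14} \approx -0.071429$)
$n{\left(y,f \right)} = - \frac{306}{7}$ ($n{\left(y,f \right)} = -45 + 9 \left(\left(- \frac{1}{14}\right) \left(-2\right)\right) = -45 + 9 \cdot \frac{1}{7} = -45 + \frac{9}{7} = - \frac{306}{7}$)
$\frac{1}{n{\left(-121,183 \right)}} = \frac{1}{- \frac{306}{7}} = - \frac{7}{306}$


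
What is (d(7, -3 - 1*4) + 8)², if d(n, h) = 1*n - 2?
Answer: 169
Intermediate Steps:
d(n, h) = -2 + n (d(n, h) = n - 2 = -2 + n)
(d(7, -3 - 1*4) + 8)² = ((-2 + 7) + 8)² = (5 + 8)² = 13² = 169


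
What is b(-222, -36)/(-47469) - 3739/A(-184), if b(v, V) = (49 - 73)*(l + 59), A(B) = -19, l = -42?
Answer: 59164781/300637 ≈ 196.80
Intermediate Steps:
b(v, V) = -408 (b(v, V) = (49 - 73)*(-42 + 59) = -24*17 = -408)
b(-222, -36)/(-47469) - 3739/A(-184) = -408/(-47469) - 3739/(-19) = -408*(-1/47469) - 3739*(-1/19) = 136/15823 + 3739/19 = 59164781/300637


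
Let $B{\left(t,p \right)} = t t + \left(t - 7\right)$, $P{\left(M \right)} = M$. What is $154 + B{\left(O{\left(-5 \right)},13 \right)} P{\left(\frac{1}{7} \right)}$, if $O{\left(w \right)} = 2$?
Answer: $\frac{1077}{7} \approx 153.86$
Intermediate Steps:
$B{\left(t,p \right)} = -7 + t + t^{2}$ ($B{\left(t,p \right)} = t^{2} + \left(t - 7\right) = t^{2} + \left(-7 + t\right) = -7 + t + t^{2}$)
$154 + B{\left(O{\left(-5 \right)},13 \right)} P{\left(\frac{1}{7} \right)} = 154 + \frac{-7 + 2 + 2^{2}}{7} = 154 + \left(-7 + 2 + 4\right) \frac{1}{7} = 154 - \frac{1}{7} = \frac{1077}{7}$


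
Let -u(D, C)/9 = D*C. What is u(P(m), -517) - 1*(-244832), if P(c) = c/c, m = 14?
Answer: 249485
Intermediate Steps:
P(c) = 1
u(D, C) = -9*C*D (u(D, C) = -9*D*C = -9*C*D)
u(P(m), -517) - 1*(-244832) = -9*(-517)*1 - 1*(-244832) = 4653 + 244832 = 249485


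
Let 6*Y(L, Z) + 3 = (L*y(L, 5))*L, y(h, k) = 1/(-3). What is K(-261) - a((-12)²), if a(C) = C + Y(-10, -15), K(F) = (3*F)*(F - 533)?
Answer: 11188153/18 ≈ 6.2156e+5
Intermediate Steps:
y(h, k) = -⅓
Y(L, Z) = -½ - L²/18 (Y(L, Z) = -½ + ((L*(-⅓))*L)/6 = -½ + ((-L/3)*L)/6 = -½ + (-L²/3)/6 = -½ - L²/18)
K(F) = 3*F*(-533 + F) (K(F) = (3*F)*(-533 + F) = 3*F*(-533 + F))
a(C) = -109/18 + C (a(C) = C + (-½ - 1/18*(-10)²) = C + (-½ - 1/18*100) = C + (-½ - 50/9) = C - 109/18 = -109/18 + C)
K(-261) - a((-12)²) = 3*(-261)*(-533 - 261) - (-109/18 + (-12)²) = 3*(-261)*(-794) - (-109/18 + 144) = 621702 - 1*2483/18 = 621702 - 2483/18 = 11188153/18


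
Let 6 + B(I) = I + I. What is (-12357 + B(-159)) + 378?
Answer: -12303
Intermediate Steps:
B(I) = -6 + 2*I (B(I) = -6 + (I + I) = -6 + 2*I)
(-12357 + B(-159)) + 378 = (-12357 + (-6 + 2*(-159))) + 378 = (-12357 + (-6 - 318)) + 378 = (-12357 - 324) + 378 = -12681 + 378 = -12303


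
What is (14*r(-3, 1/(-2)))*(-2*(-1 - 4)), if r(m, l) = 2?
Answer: 280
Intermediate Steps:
(14*r(-3, 1/(-2)))*(-2*(-1 - 4)) = (14*2)*(-2*(-1 - 4)) = 28*(-2*(-5)) = 28*10 = 280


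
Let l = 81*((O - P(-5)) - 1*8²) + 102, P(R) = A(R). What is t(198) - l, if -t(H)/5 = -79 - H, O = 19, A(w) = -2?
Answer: 4766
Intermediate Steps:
P(R) = -2
t(H) = 395 + 5*H (t(H) = -5*(-79 - H) = 395 + 5*H)
l = -3381 (l = 81*((19 - 1*(-2)) - 1*8²) + 102 = 81*((19 + 2) - 1*64) + 102 = 81*(21 - 64) + 102 = 81*(-43) + 102 = -3483 + 102 = -3381)
t(198) - l = (395 + 5*198) - 1*(-3381) = (395 + 990) + 3381 = 1385 + 3381 = 4766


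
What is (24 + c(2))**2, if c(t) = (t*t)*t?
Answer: 1024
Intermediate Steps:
c(t) = t**3 (c(t) = t**2*t = t**3)
(24 + c(2))**2 = (24 + 2**3)**2 = (24 + 8)**2 = 32**2 = 1024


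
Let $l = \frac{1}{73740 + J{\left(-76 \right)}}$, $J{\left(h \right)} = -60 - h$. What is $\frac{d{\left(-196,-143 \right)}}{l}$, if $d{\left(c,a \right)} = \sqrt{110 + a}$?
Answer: $73756 i \sqrt{33} \approx 4.237 \cdot 10^{5} i$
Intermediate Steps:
$l = \frac{1}{73756}$ ($l = \frac{1}{73740 - -16} = \frac{1}{73740 + \left(-60 + 76\right)} = \frac{1}{73740 + 16} = \frac{1}{73756} \approx 1.3558 \cdot 10^{-5}$)
$\frac{d{\left(-196,-143 \right)}}{l} = \sqrt{110 - 143} \frac{1}{\frac{1}{73756}} = \sqrt{-33} \cdot 73756 = i \sqrt{33} \cdot 73756 = 73756 i \sqrt{33}$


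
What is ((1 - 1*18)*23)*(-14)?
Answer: 5474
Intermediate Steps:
((1 - 1*18)*23)*(-14) = ((1 - 18)*23)*(-14) = -17*23*(-14) = -391*(-14) = 5474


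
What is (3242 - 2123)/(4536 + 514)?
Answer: 1119/5050 ≈ 0.22158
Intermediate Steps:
(3242 - 2123)/(4536 + 514) = 1119/5050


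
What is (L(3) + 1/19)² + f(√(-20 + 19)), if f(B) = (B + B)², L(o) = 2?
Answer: 77/361 ≈ 0.21330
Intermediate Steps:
f(B) = 4*B² (f(B) = (2*B)² = 4*B²)
(L(3) + 1/19)² + f(√(-20 + 19)) = (2 + 1/19)² + 4*(√(-20 + 19))² = (2 + 1/19)² + 4*(√(-1))² = (39/19)² + 4*I² = 1521/361 + 4*(-1) = 1521/361 - 4 = 77/361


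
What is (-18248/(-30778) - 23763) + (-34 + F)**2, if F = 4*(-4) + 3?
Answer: -331685382/15389 ≈ -21553.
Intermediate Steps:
F = -13 (F = -16 + 3 = -13)
(-18248/(-30778) - 23763) + (-34 + F)**2 = (-18248/(-30778) - 23763) + (-34 - 13)**2 = (-18248*(-1/30778) - 23763) + (-47)**2 = (9124/15389 - 23763) + 2209 = -365679683/15389 + 2209 = -331685382/15389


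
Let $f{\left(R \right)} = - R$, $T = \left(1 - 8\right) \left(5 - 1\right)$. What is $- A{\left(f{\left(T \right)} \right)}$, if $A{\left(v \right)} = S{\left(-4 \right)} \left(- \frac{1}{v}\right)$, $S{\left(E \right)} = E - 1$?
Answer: $- \frac{5}{28} \approx -0.17857$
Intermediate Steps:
$S{\left(E \right)} = -1 + E$
$T = -28$ ($T = \left(-7\right) 4 = -28$)
$A{\left(v \right)} = \frac{5}{v}$ ($A{\left(v \right)} = \left(-1 - 4\right) \left(- \frac{1}{v}\right) = - 5 \left(- \frac{1}{v}\right) = \frac{5}{v}$)
$- A{\left(f{\left(T \right)} \right)} = - \frac{5}{\left(-1\right) \left(-28\right)} = - \frac{5}{28}$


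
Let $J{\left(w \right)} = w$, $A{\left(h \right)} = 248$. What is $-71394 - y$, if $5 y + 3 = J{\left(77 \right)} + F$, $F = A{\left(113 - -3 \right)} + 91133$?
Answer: $-89685$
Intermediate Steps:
$F = 91381$ ($F = 248 + 91133 = 91381$)
$y = 18291$ ($y = - \frac{3}{5} + \frac{77 + 91381}{5} = - \frac{3}{5} + \frac{1}{5} \cdot 91458 = - \frac{3}{5} + \frac{91458}{5} = 18291$)
$-71394 - y = -71394 - 18291 = -89685$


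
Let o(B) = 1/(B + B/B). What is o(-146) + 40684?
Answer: 5899179/145 ≈ 40684.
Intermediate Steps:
o(B) = 1/(1 + B) (o(B) = 1/(B + 1) = 1/(1 + B))
o(-146) + 40684 = 1/(1 - 146) + 40684 = 1/(-145) + 40684 = -1/145 + 40684 = 5899179/145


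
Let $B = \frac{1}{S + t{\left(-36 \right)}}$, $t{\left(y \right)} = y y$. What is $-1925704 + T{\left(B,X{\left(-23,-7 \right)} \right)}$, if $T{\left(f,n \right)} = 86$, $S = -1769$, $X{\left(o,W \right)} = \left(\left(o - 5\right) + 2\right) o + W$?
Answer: $-1925618$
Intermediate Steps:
$X{\left(o,W \right)} = W + o \left(-3 + o\right)$ ($X{\left(o,W \right)} = \left(\left(-5 + o\right) + 2\right) o + W = \left(-3 + o\right) o + W = o \left(-3 + o\right) + W = W + o \left(-3 + o\right)$)
$t{\left(y \right)} = y^{2}$
$B = - \frac{1}{473}$ ($B = \frac{1}{-1769 + \left(-36\right)^{2}} = \frac{1}{-1769 + 1296} = \frac{1}{-473} = - \frac{1}{473} \approx -0.0021142$)
$-1925704 + T{\left(B,X{\left(-23,-7 \right)} \right)} = -1925704 + 86 = -1925618$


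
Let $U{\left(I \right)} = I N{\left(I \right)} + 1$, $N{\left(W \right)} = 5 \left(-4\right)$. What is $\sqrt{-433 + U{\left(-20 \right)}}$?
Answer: $4 i \sqrt{2} \approx 5.6569 i$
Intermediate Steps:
$N{\left(W \right)} = -20$
$U{\left(I \right)} = 1 - 20 I$ ($U{\left(I \right)} = I \left(-20\right) + 1 = - 20 I + 1 = 1 - 20 I$)
$\sqrt{-433 + U{\left(-20 \right)}} = \sqrt{-433 + \left(1 - -400\right)} = \sqrt{-433 + \left(1 + 400\right)} = \sqrt{-433 + 401} = \sqrt{-32} = 4 i \sqrt{2}$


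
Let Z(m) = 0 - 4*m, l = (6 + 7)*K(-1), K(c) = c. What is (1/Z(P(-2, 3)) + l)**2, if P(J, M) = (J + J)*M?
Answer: 388129/2304 ≈ 168.46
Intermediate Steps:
P(J, M) = 2*J*M (P(J, M) = (2*J)*M = 2*J*M)
l = -13 (l = (6 + 7)*(-1) = 13*(-1) = -13)
Z(m) = -4*m
(1/Z(P(-2, 3)) + l)**2 = (1/(-8*(-2)*3) - 13)**2 = (1/(-4*(-12)) - 13)**2 = (1/48 - 13)**2 = (-623/48)**2 = 388129/2304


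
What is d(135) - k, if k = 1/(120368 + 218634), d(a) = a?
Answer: 45765269/339002 ≈ 135.00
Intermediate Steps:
k = 1/339002 ≈ 2.9498e-6
d(135) - k = 135 - 1*1/339002 = 135 - 1/339002 = 45765269/339002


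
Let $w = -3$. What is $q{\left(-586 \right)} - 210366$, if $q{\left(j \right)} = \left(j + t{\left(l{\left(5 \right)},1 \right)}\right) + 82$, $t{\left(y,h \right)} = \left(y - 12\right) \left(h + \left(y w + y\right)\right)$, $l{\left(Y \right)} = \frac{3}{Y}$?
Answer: $- \frac{5271693}{25} \approx -2.1087 \cdot 10^{5}$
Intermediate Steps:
$t{\left(y,h \right)} = \left(-12 + y\right) \left(h - 2 y\right)$ ($t{\left(y,h \right)} = \left(y - 12\right) \left(h + \left(y \left(-3\right) + y\right)\right) = \left(-12 + y\right) \left(h + \left(- 3 y + y\right)\right) = \left(-12 + y\right) \left(h - 2 y\right)$)
$q{\left(j \right)} = \frac{2107}{25} + j$ ($q{\left(j \right)} = \left(j + \left(\left(-12\right) 1 - 2 \left(\frac{3}{5}\right)^{2} + 24 \cdot \frac{3}{5} + 1 \cdot \frac{3}{5}\right)\right) + 82 = \left(j + \left(-12 - 2 \left(3 \cdot \frac{1}{5}\right)^{2} + 24 \cdot 3 \cdot \frac{1}{5} + 1 \cdot 3 \cdot \frac{1}{5}\right)\right) + 82 = \left(j + \left(-12 - 2 \left(\frac{3}{5}\right)^{2} + 24 \cdot \frac{3}{5} + 1 \cdot \frac{3}{5}\right)\right) + 82 = \left(j + \left(-12 - \frac{18}{25} + \frac{72}{5} + \frac{3}{5}\right)\right) + 82 = \left(j + \frac{57}{25}\right) + 82 = \left(\frac{57}{25} + j\right) + 82 = \frac{2107}{25} + j$)
$q{\left(-586 \right)} - 210366 = \left(\frac{2107}{25} - 586\right) - 210366 = - \frac{12543}{25} - 210366 = - \frac{5271693}{25}$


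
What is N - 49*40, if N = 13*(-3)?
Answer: -1999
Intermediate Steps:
N = -39
N - 49*40 = -39 - 49*40 = -39 - 1960 = -1999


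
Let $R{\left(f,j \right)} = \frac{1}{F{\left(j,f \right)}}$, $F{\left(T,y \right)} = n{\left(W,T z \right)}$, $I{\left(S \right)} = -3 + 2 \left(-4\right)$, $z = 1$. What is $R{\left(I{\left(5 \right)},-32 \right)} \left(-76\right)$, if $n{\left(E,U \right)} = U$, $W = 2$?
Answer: $\frac{19}{8} \approx 2.375$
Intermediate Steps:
$I{\left(S \right)} = -11$ ($I{\left(S \right)} = -3 - 8 = -11$)
$F{\left(T,y \right)} = T$ ($F{\left(T,y \right)} = T 1 = T$)
$R{\left(f,j \right)} = \frac{1}{j}$
$R{\left(I{\left(5 \right)},-32 \right)} \left(-76\right) = \frac{1}{-32} \left(-76\right) = \left(- \frac{1}{32}\right) \left(-76\right) = \frac{19}{8}$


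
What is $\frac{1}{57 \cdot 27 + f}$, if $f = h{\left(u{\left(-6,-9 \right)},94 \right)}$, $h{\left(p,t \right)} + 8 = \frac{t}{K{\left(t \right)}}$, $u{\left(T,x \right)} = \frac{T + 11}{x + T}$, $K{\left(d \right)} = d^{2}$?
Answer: $\frac{94}{143915} \approx 0.00065316$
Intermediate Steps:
$u{\left(T,x \right)} = \frac{11 + T}{T + x}$
$h{\left(p,t \right)} = -8 + \frac{1}{t}$ ($h{\left(p,t \right)} = -8 + \frac{t}{t^{2}} = -8 + \frac{1}{t}$)
$f = - \frac{751}{94}$ ($f = -8 + \frac{1}{94} = - \frac{751}{94} \approx -7.9894$)
$\frac{1}{57 \cdot 27 + f} = \frac{1}{57 \cdot 27 - \frac{751}{94}} = \frac{1}{1539 - \frac{751}{94}} = \frac{1}{\frac{143915}{94}} = \frac{94}{143915}$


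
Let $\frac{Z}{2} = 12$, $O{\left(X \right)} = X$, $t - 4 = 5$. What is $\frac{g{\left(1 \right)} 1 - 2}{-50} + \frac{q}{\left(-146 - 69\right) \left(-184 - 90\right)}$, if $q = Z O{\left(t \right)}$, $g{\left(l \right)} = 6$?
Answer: $- \frac{11242}{147275} \approx -0.076333$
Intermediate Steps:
$t = 9$ ($t = 4 + 5 = 9$)
$Z = 24$ ($Z = 2 \cdot 12 = 24$)
$q = 216$ ($q = 24 \cdot 9 = 216$)
$\frac{g{\left(1 \right)} 1 - 2}{-50} + \frac{q}{\left(-146 - 69\right) \left(-184 - 90\right)} = \frac{6 \cdot 1 - 2}{-50} + \frac{216}{\left(-146 - 69\right) \left(-184 - 90\right)} = \left(6 - 2\right) \left(- \frac{1}{50}\right) + \frac{216}{\left(-215\right) \left(-274\right)} = 4 \left(- \frac{1}{50}\right) + \frac{216}{58910} = - \frac{2}{25} + 216 \cdot \frac{1}{58910} = - \frac{2}{25} + \frac{108}{29455} = - \frac{11242}{147275}$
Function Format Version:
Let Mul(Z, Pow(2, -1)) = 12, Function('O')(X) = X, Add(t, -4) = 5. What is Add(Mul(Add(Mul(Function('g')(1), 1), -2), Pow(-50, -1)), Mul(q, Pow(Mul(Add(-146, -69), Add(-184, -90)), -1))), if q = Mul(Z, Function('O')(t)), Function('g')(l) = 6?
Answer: Rational(-11242, 147275) ≈ -0.076333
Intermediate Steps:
t = 9 (t = Add(4, 5) = 9)
Z = 24 (Z = Mul(2, 12) = 24)
q = 216 (q = Mul(24, 9) = 216)
Add(Mul(Add(Mul(Function('g')(1), 1), -2), Pow(-50, -1)), Mul(q, Pow(Mul(Add(-146, -69), Add(-184, -90)), -1))) = Add(Mul(Add(Mul(6, 1), -2), Pow(-50, -1)), Mul(216, Pow(Mul(Add(-146, -69), Add(-184, -90)), -1))) = Add(Mul(Add(6, -2), Rational(-1, 50)), Mul(216, Pow(Mul(-215, -274), -1))) = Add(Mul(4, Rational(-1, 50)), Mul(216, Pow(58910, -1))) = Add(Rational(-2, 25), Mul(216, Rational(1, 58910))) = Add(Rational(-2, 25), Rational(108, 29455)) = Rational(-11242, 147275)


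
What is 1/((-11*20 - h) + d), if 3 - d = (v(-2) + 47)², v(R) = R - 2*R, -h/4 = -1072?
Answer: -1/6906 ≈ -0.00014480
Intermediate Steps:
h = 4288 (h = -4*(-1072) = 4288)
v(R) = -R
d = -2398 (d = 3 - (-1*(-2) + 47)² = 3 - (2 + 47)² = 3 - 1*49² = 3 - 1*2401 = 3 - 2401 = -2398)
1/((-11*20 - h) + d) = 1/((-11*20 - 1*4288) - 2398) = 1/((-220 - 4288) - 2398) = 1/(-4508 - 2398) = 1/(-6906) = -1/6906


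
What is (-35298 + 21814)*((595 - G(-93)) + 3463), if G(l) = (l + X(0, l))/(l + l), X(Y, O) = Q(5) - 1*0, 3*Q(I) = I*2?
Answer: -15264528490/279 ≈ -5.4712e+7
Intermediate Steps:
Q(I) = 2*I/3 (Q(I) = (I*2)/3 = (2*I)/3 = 2*I/3)
X(Y, O) = 10/3 (X(Y, O) = (⅔)*5 - 1*0 = 10/3 + 0 = 10/3)
G(l) = (10/3 + l)/(2*l) (G(l) = (l + 10/3)/(l + l) = (10/3 + l)/((2*l)) = (10/3 + l)*(1/(2*l)) = (10/3 + l)/(2*l))
(-35298 + 21814)*((595 - G(-93)) + 3463) = (-35298 + 21814)*((595 - (10 + 3*(-93))/(6*(-93))) + 3463) = -13484*((595 - (-1)*(10 - 279)/(6*93)) + 3463) = -13484*((595 - (-1)*(-269)/(6*93)) + 3463) = -13484*((595 - 1*269/558) + 3463) = -13484*((595 - 269/558) + 3463) = -13484*(331741/558 + 3463) = -13484*2264095/558 = -15264528490/279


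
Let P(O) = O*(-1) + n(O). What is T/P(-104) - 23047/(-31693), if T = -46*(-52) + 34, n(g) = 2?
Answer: 39665100/1679729 ≈ 23.614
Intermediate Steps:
T = 2426 (T = 2392 + 34 = 2426)
P(O) = 2 - O (P(O) = O*(-1) + 2 = -O + 2 = 2 - O)
T/P(-104) - 23047/(-31693) = 2426/(2 - 1*(-104)) - 23047/(-31693) = 2426/(2 + 104) - 23047*(-1/31693) = 2426/106 + 23047/31693 = 2426*(1/106) + 23047/31693 = 1213/53 + 23047/31693 = 39665100/1679729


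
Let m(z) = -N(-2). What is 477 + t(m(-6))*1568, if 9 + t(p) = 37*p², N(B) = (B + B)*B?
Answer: 3699389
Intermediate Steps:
N(B) = 2*B² (N(B) = (2*B)*B = 2*B²)
m(z) = -8 (m(z) = -2*(-2)² = -2*4 = -1*8 = -8)
t(p) = -9 + 37*p²
477 + t(m(-6))*1568 = 477 + (-9 + 37*(-8)²)*1568 = 477 + (-9 + 37*64)*1568 = 477 + (-9 + 2368)*1568 = 477 + 2359*1568 = 477 + 3698912 = 3699389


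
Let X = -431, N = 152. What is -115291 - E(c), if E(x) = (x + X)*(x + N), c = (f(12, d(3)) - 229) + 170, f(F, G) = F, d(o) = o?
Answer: -65101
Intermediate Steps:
c = -47 (c = (12 - 229) + 170 = -217 + 170 = -47)
E(x) = (-431 + x)*(152 + x) (E(x) = (x - 431)*(x + 152) = (-431 + x)*(152 + x))
-115291 - E(c) = -115291 - (-65512 + (-47)² - 279*(-47)) = -115291 - (-65512 + 2209 + 13113) = -115291 - 1*(-50190) = -115291 + 50190 = -65101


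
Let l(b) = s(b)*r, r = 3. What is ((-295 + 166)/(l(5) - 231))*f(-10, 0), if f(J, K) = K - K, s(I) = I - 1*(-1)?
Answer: 0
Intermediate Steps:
s(I) = 1 + I (s(I) = I + 1 = 1 + I)
f(J, K) = 0
l(b) = 3 + 3*b (l(b) = (1 + b)*3 = 3 + 3*b)
((-295 + 166)/(l(5) - 231))*f(-10, 0) = ((-295 + 166)/((3 + 3*5) - 231))*0 = -129/((3 + 15) - 231)*0 = -129/(18 - 231)*0 = -129/(-213)*0 = -129*(-1/213)*0 = (43/71)*0 = 0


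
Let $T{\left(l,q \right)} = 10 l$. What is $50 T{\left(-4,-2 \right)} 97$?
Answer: $-194000$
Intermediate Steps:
$50 T{\left(-4,-2 \right)} 97 = 50 \cdot 10 \left(-4\right) 97 = 50 \left(-40\right) 97 = \left(-2000\right) 97 = -194000$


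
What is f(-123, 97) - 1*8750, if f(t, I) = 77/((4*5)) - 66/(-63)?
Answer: -3672943/420 ≈ -8745.1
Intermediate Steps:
f(t, I) = 2057/420 (f(t, I) = 77/20 - 66*(-1/63) = 77*(1/20) + 22/21 = 77/20 + 22/21 = 2057/420)
f(-123, 97) - 1*8750 = 2057/420 - 1*8750 = 2057/420 - 8750 = -3672943/420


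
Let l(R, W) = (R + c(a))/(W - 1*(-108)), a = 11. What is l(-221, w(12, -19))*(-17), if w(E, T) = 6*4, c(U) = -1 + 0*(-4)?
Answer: 629/22 ≈ 28.591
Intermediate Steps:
c(U) = -1 (c(U) = -1 + 0 = -1)
w(E, T) = 24
l(R, W) = (-1 + R)/(108 + W) (l(R, W) = (R - 1)/(W - 1*(-108)) = (-1 + R)/(W + 108) = (-1 + R)/(108 + W))
l(-221, w(12, -19))*(-17) = ((-1 - 221)/(108 + 24))*(-17) = (-222/132)*(-17) = ((1/132)*(-222))*(-17) = -37/22*(-17) = 629/22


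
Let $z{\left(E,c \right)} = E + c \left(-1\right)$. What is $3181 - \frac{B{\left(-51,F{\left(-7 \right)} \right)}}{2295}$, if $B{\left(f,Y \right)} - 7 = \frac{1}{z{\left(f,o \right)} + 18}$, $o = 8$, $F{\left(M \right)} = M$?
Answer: $\frac{299315909}{94095} \approx 3181.0$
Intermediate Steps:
$z{\left(E,c \right)} = E - c$
$B{\left(f,Y \right)} = 7 + \frac{1}{10 + f}$ ($B{\left(f,Y \right)} = 7 + \frac{1}{\left(f - 8\right) + 18} = 7 + \frac{1}{\left(-8 + f\right) + 18} = 7 + \frac{1}{10 + f}$)
$3181 - \frac{B{\left(-51,F{\left(-7 \right)} \right)}}{2295} = 3181 - \frac{\frac{1}{10 - 51} \left(71 + 7 \left(-51\right)\right)}{2295} = 3181 - \frac{71 - 357}{-41} \cdot \frac{1}{2295} = 3181 - \left(- \frac{1}{41}\right) \left(-286\right) \frac{1}{2295} = 3181 - \frac{286}{41} \cdot \frac{1}{2295} = 3181 - \frac{286}{94095} = \frac{299315909}{94095}$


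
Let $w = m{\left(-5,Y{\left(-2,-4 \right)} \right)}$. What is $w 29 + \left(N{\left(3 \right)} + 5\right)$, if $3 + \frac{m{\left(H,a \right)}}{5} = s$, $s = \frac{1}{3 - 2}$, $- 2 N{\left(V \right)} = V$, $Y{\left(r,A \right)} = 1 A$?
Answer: $- \frac{573}{2} \approx -286.5$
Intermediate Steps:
$Y{\left(r,A \right)} = A$
$N{\left(V \right)} = - \frac{V}{2}$
$s = 1$ ($s = 1^{-1} = 1$)
$m{\left(H,a \right)} = -10$ ($m{\left(H,a \right)} = -15 + 5 \cdot 1 = -15 + 5 = -10$)
$w = -10$
$w 29 + \left(N{\left(3 \right)} + 5\right) = \left(-10\right) 29 + \left(\left(- \frac{1}{2}\right) 3 + 5\right) = -290 + \left(- \frac{3}{2} + 5\right) = -290 + \frac{7}{2} = - \frac{573}{2}$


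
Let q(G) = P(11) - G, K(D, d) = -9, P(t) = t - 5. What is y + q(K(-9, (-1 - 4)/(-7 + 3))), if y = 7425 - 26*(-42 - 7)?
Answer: 8714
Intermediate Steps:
P(t) = -5 + t
q(G) = 6 - G (q(G) = (-5 + 11) - G = 6 - G)
y = 8699 (y = 7425 - 26*(-49) = 7425 - 1*(-1274) = 7425 + 1274 = 8699)
y + q(K(-9, (-1 - 4)/(-7 + 3))) = 8699 + (6 - 1*(-9)) = 8699 + (6 + 9) = 8699 + 15 = 8714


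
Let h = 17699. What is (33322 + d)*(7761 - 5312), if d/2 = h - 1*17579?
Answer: 82193338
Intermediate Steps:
d = 240 (d = 2*(17699 - 1*17579) = 2*(17699 - 17579) = 2*120 = 240)
(33322 + d)*(7761 - 5312) = (33322 + 240)*(7761 - 5312) = 33562*2449 = 82193338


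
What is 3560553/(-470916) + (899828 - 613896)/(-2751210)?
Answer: -551693276269/71977156020 ≈ -7.6648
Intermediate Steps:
3560553/(-470916) + (899828 - 613896)/(-2751210) = 3560553*(-1/470916) + 285932*(-1/2751210) = -395617/52324 - 142966/1375605 = -551693276269/71977156020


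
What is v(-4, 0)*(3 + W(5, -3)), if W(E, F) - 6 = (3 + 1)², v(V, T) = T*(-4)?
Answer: 0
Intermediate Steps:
v(V, T) = -4*T
W(E, F) = 22 (W(E, F) = 6 + (3 + 1)² = 6 + 4² = 6 + 16 = 22)
v(-4, 0)*(3 + W(5, -3)) = (-4*0)*(3 + 22) = 0*25 = 0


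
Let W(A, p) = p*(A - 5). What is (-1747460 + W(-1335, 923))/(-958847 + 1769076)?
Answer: -2984280/810229 ≈ -3.6833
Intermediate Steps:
W(A, p) = p*(-5 + A)
(-1747460 + W(-1335, 923))/(-958847 + 1769076) = (-1747460 + 923*(-5 - 1335))/(-958847 + 1769076) = (-1747460 + 923*(-1340))/810229 = (-1747460 - 1236820)*(1/810229) = -2984280*1/810229 = -2984280/810229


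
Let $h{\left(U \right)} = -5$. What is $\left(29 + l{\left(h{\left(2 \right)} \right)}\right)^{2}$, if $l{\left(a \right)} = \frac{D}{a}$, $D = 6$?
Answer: $\frac{19321}{25} \approx 772.84$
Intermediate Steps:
$l{\left(a \right)} = \frac{6}{a}$
$\left(29 + l{\left(h{\left(2 \right)} \right)}\right)^{2} = \left(29 + \frac{6}{-5}\right)^{2} = \left(29 + 6 \left(- \frac{1}{5}\right)\right)^{2} = \left(29 - \frac{6}{5}\right)^{2} = \left(\frac{139}{5}\right)^{2} = \frac{19321}{25}$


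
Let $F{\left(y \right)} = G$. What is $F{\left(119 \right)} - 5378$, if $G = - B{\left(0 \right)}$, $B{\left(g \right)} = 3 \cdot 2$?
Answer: $-5384$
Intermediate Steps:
$B{\left(g \right)} = 6$
$G = -6$ ($G = \left(-1\right) 6 = -6$)
$F{\left(y \right)} = -6$
$F{\left(119 \right)} - 5378 = -6 - 5378 = -5384$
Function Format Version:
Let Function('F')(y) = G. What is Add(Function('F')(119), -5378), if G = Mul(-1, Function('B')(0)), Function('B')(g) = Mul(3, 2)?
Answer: -5384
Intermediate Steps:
Function('B')(g) = 6
G = -6 (G = Mul(-1, 6) = -6)
Function('F')(y) = -6
Add(Function('F')(119), -5378) = Add(-6, -5378) = -5384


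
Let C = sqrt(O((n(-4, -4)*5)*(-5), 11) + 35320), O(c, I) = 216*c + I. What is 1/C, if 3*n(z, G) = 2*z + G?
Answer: sqrt(56931)/56931 ≈ 0.0041911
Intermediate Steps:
n(z, G) = G/3 + 2*z/3 (n(z, G) = (2*z + G)/3 = (G + 2*z)/3 = G/3 + 2*z/3)
O(c, I) = I + 216*c
C = sqrt(56931) (C = sqrt((11 + 216*((((1/3)*(-4) + (2/3)*(-4))*5)*(-5))) + 35320) = sqrt((11 + 216*(((-4/3 - 8/3)*5)*(-5))) + 35320) = sqrt((11 + 216*(-4*5*(-5))) + 35320) = sqrt((11 + 216*(-20*(-5))) + 35320) = sqrt((11 + 216*100) + 35320) = sqrt((11 + 21600) + 35320) = sqrt(21611 + 35320) = sqrt(56931) ≈ 238.60)
1/C = 1/(sqrt(56931)) = sqrt(56931)/56931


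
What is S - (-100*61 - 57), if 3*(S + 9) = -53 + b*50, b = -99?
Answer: 13441/3 ≈ 4480.3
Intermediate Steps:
S = -5030/3 (S = -9 + (-53 - 99*50)/3 = -9 + (-53 - 4950)/3 = -9 + (⅓)*(-5003) = -9 - 5003/3 = -5030/3 ≈ -1676.7)
S - (-100*61 - 57) = -5030/3 - (-100*61 - 57) = -5030/3 - (-6100 - 57) = -5030/3 - 1*(-6157) = -5030/3 + 6157 = 13441/3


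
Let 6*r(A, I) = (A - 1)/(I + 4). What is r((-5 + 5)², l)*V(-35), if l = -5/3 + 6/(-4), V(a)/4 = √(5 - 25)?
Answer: -8*I*√5/5 ≈ -3.5777*I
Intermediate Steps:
V(a) = 8*I*√5 (V(a) = 4*√(5 - 25) = 4*√(-20) = 4*(2*I*√5) = 8*I*√5)
l = -19/6 (l = -5*⅓ + 6*(-¼) = -5/3 - 3/2 = -19/6 ≈ -3.1667)
r(A, I) = (-1 + A)/(6*(4 + I)) (r(A, I) = ((A - 1)/(I + 4))/6 = ((-1 + A)/(4 + I))/6 = (-1 + A)/(6*(4 + I)))
r((-5 + 5)², l)*V(-35) = ((-1 + (-5 + 5)²)/(6*(4 - 19/6)))*(8*I*√5) = ((-1 + 0²)/(6*(⅚)))*(8*I*√5) = ((⅙)*(6/5)*(-1 + 0))*(8*I*√5) = ((⅙)*(6/5)*(-1))*(8*I*√5) = -8*I*√5/5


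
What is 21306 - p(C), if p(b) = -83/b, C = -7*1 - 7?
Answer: 298201/14 ≈ 21300.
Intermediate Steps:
C = -14 (C = -7 - 7 = -14)
21306 - p(C) = 21306 - (-83)/(-14) = 21306 - (-83)*(-1)/14 = 21306 - 1*83/14 = 21306 - 83/14 = 298201/14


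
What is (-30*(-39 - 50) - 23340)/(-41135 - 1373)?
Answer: 10335/21254 ≈ 0.48626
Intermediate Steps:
(-30*(-39 - 50) - 23340)/(-41135 - 1373) = (-30*(-89) - 23340)/(-42508) = (2670 - 23340)*(-1/42508) = -20670*(-1/42508) = 10335/21254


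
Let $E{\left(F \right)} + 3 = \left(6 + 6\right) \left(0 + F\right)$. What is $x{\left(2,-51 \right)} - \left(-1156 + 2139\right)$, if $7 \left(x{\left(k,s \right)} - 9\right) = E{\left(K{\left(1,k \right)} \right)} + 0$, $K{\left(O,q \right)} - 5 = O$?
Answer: $- \frac{6749}{7} \approx -964.14$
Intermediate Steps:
$K{\left(O,q \right)} = 5 + O$
$E{\left(F \right)} = -3 + 12 F$ ($E{\left(F \right)} = -3 + \left(6 + 6\right) \left(0 + F\right) = -3 + 12 F$)
$x{\left(k,s \right)} = \frac{132}{7}$ ($x{\left(k,s \right)} = 9 + \frac{\left(-3 + 12 \left(5 + 1\right)\right) + 0}{7} = 9 + \frac{\left(-3 + 12 \cdot 6\right) + 0}{7} = 9 + \frac{\left(-3 + 72\right) + 0}{7} = 9 + \frac{69 + 0}{7} = 9 + \frac{1}{7} \cdot 69 = 9 + \frac{69}{7} = \frac{132}{7}$)
$x{\left(2,-51 \right)} - \left(-1156 + 2139\right) = \frac{132}{7} - \left(-1156 + 2139\right) = \frac{132}{7} - 983 = - \frac{6749}{7}$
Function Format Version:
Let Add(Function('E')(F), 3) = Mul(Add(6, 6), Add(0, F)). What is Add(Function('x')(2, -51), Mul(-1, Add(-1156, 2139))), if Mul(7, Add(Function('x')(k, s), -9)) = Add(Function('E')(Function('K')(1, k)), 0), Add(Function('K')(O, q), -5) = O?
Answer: Rational(-6749, 7) ≈ -964.14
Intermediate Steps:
Function('K')(O, q) = Add(5, O)
Function('E')(F) = Add(-3, Mul(12, F)) (Function('E')(F) = Add(-3, Mul(Add(6, 6), Add(0, F))) = Add(-3, Mul(12, F)))
Function('x')(k, s) = Rational(132, 7) (Function('x')(k, s) = Add(9, Mul(Rational(1, 7), Add(Add(-3, Mul(12, Add(5, 1))), 0))) = Add(9, Mul(Rational(1, 7), Add(Add(-3, Mul(12, 6)), 0))) = Add(9, Mul(Rational(1, 7), Add(Add(-3, 72), 0))) = Add(9, Mul(Rational(1, 7), Add(69, 0))) = Add(9, Mul(Rational(1, 7), 69)) = Add(9, Rational(69, 7)) = Rational(132, 7))
Add(Function('x')(2, -51), Mul(-1, Add(-1156, 2139))) = Add(Rational(132, 7), Mul(-1, Add(-1156, 2139))) = Add(Rational(132, 7), Mul(-1, 983)) = Add(Rational(132, 7), -983) = Rational(-6749, 7)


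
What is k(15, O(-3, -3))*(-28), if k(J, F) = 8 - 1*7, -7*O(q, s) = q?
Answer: -28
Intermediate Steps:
O(q, s) = -q/7
k(J, F) = 1 (k(J, F) = 8 - 7 = 1)
k(15, O(-3, -3))*(-28) = 1*(-28) = -28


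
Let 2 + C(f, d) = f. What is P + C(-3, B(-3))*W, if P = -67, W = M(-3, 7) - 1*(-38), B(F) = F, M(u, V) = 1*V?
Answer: -292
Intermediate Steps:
M(u, V) = V
C(f, d) = -2 + f
W = 45 (W = 7 - 1*(-38) = 7 + 38 = 45)
P + C(-3, B(-3))*W = -67 + (-2 - 3)*45 = -67 - 5*45 = -67 - 225 = -292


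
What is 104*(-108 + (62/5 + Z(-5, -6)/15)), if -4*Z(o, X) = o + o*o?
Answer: -149656/15 ≈ -9977.1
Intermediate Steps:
Z(o, X) = -o/4 - o**2/4 (Z(o, X) = -(o + o*o)/4 = -(o + o**2)/4 = -o/4 - o**2/4)
104*(-108 + (62/5 + Z(-5, -6)/15)) = 104*(-108 + (62/5 - 1/4*(-5)*(1 - 5)/15)) = 104*(-108 + (62*(1/5) - 1/4*(-5)*(-4)*(1/15))) = 104*(-108 + (62/5 - 5*1/15)) = 104*(-108 + (62/5 - 1/3)) = 104*(-108 + 181/15) = 104*(-1439/15) = -149656/15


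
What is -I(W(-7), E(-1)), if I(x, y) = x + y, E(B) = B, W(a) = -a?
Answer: -6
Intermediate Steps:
-I(W(-7), E(-1)) = -(-1*(-7) - 1) = -(7 - 1) = -1*6 = -6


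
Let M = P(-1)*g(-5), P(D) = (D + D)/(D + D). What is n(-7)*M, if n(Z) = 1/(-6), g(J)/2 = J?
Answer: 5/3 ≈ 1.6667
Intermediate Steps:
g(J) = 2*J
P(D) = 1 (P(D) = (2*D)/((2*D)) = (2*D)*(1/(2*D)) = 1)
M = -10 (M = 1*(2*(-5)) = 1*(-10) = -10)
n(Z) = -⅙
n(-7)*M = -⅙*(-10) = 5/3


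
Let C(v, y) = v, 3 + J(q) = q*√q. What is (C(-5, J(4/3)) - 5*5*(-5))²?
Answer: 14400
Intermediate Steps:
J(q) = -3 + q^(3/2) (J(q) = -3 + q*√q = -3 + q^(3/2))
(C(-5, J(4/3)) - 5*5*(-5))² = (-5 - 5*5*(-5))² = (-5 - 25*(-5))² = (-5 + 125)² = 120² = 14400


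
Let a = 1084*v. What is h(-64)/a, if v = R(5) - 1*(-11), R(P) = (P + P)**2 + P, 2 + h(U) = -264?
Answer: -133/62872 ≈ -0.0021154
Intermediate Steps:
h(U) = -266 (h(U) = -2 - 264 = -266)
R(P) = P + 4*P**2 (R(P) = (2*P)**2 + P = 4*P**2 + P = P + 4*P**2)
v = 116 (v = 5*(1 + 4*5) - 1*(-11) = 5*(1 + 20) + 11 = 5*21 + 11 = 105 + 11 = 116)
a = 125744 (a = 1084*116 = 125744)
h(-64)/a = -266/125744 = -266*1/125744 = -133/62872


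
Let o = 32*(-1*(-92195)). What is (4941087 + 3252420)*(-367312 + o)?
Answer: 21163238648496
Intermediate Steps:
o = 2950240 (o = 32*92195 = 2950240)
(4941087 + 3252420)*(-367312 + o) = (4941087 + 3252420)*(-367312 + 2950240) = 8193507*2582928 = 21163238648496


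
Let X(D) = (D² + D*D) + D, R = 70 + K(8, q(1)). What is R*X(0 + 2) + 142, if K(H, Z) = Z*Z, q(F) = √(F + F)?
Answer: 862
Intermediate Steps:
q(F) = √2*√F (q(F) = √(2*F) = √2*√F)
K(H, Z) = Z²
R = 72 (R = 70 + (√2*√1)² = 70 + (√2*1)² = 70 + (√2)² = 70 + 2 = 72)
X(D) = D + 2*D² (X(D) = (D² + D²) + D = 2*D² + D = D + 2*D²)
R*X(0 + 2) + 142 = 72*((0 + 2)*(1 + 2*(0 + 2))) + 142 = 72*(2*(1 + 2*2)) + 142 = 72*(2*(1 + 4)) + 142 = 72*(2*5) + 142 = 72*10 + 142 = 720 + 142 = 862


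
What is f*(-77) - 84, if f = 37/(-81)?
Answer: -3955/81 ≈ -48.827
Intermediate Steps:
f = -37/81 (f = 37*(-1/81) = -37/81 ≈ -0.45679)
f*(-77) - 84 = -37/81*(-77) - 84 = 2849/81 - 84 = -3955/81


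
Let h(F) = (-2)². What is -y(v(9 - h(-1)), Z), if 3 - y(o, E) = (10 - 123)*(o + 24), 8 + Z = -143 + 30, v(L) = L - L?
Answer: -2715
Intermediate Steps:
h(F) = 4
v(L) = 0
Z = -121 (Z = -8 + (-143 + 30) = -8 - 113 = -121)
y(o, E) = 2715 + 113*o (y(o, E) = 3 - (10 - 123)*(o + 24) = 3 - (-113)*(24 + o) = 3 - (-2712 - 113*o) = 3 + (2712 + 113*o) = 2715 + 113*o)
-y(v(9 - h(-1)), Z) = -(2715 + 113*0) = -(2715 + 0) = -1*2715 = -2715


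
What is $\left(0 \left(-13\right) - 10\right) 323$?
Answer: $-3230$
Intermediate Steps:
$\left(0 \left(-13\right) - 10\right) 323 = \left(0 - 10\right) 323 = \left(-10\right) 323 = -3230$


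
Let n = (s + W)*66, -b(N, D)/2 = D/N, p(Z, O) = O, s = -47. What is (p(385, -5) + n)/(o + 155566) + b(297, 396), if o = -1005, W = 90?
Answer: -1227989/463683 ≈ -2.6483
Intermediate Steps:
b(N, D) = -2*D/N
n = 2838 (n = (-47 + 90)*66 = 43*66 = 2838)
(p(385, -5) + n)/(o + 155566) + b(297, 396) = (-5 + 2838)/(-1005 + 155566) - 2*396/297 = 2833/154561 - 2*396*1/297 = 2833*(1/154561) - 8/3 = 2833/154561 - 8/3 = -1227989/463683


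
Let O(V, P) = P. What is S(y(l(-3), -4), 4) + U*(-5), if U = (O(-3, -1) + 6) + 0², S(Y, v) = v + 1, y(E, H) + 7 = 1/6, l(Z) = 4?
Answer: -20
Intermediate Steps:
y(E, H) = -41/6 (y(E, H) = -7 + 1/6 = -7 + ⅙ = -41/6)
S(Y, v) = 1 + v
U = 5 (U = (-1 + 6) + 0² = 5 + 0 = 5)
S(y(l(-3), -4), 4) + U*(-5) = (1 + 4) + 5*(-5) = 5 - 25 = -20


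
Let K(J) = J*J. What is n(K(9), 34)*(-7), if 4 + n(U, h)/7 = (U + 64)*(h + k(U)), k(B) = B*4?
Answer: -2543394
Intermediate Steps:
k(B) = 4*B
K(J) = J²
n(U, h) = -28 + 7*(64 + U)*(h + 4*U) (n(U, h) = -28 + 7*((U + 64)*(h + 4*U)) = -28 + 7*((64 + U)*(h + 4*U)) = -28 + 7*(64 + U)*(h + 4*U))
n(K(9), 34)*(-7) = (-28 + 28*(9²)² + 448*34 + 1792*9² + 7*9²*34)*(-7) = (-28 + 28*81² + 15232 + 1792*81 + 7*81*34)*(-7) = (-28 + 28*6561 + 15232 + 145152 + 19278)*(-7) = (-28 + 183708 + 15232 + 145152 + 19278)*(-7) = 363342*(-7) = -2543394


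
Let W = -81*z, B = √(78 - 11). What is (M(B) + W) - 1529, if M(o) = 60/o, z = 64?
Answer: -6713 + 60*√67/67 ≈ -6705.7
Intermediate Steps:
B = √67 ≈ 8.1853
W = -5184 (W = -81*64 = -5184)
(M(B) + W) - 1529 = (60/(√67) - 5184) - 1529 = (60*(√67/67) - 5184) - 1529 = (60*√67/67 - 5184) - 1529 = (-5184 + 60*√67/67) - 1529 = -6713 + 60*√67/67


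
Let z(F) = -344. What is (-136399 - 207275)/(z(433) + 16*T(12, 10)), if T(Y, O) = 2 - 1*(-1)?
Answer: 171837/148 ≈ 1161.1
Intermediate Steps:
T(Y, O) = 3 (T(Y, O) = 2 + 1 = 3)
(-136399 - 207275)/(z(433) + 16*T(12, 10)) = (-136399 - 207275)/(-344 + 16*3) = -343674/(-344 + 48) = -343674/(-296) = -343674*(-1/296) = 171837/148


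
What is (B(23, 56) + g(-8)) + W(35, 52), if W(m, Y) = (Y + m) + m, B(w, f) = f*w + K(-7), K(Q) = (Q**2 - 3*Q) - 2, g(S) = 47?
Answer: 1525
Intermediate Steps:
K(Q) = -2 + Q**2 - 3*Q
B(w, f) = 68 + f*w (B(w, f) = f*w + (-2 + (-7)**2 - 3*(-7)) = f*w + (-2 + 49 + 21) = f*w + 68 = 68 + f*w)
W(m, Y) = Y + 2*m
(B(23, 56) + g(-8)) + W(35, 52) = ((68 + 56*23) + 47) + (52 + 2*35) = ((68 + 1288) + 47) + (52 + 70) = (1356 + 47) + 122 = 1403 + 122 = 1525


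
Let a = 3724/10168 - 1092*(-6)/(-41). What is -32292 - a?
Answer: -81680971/2542 ≈ -32133.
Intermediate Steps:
a = -405293/2542 (a = 3724*(1/10168) + 6552*(-1/41) = 931/2542 - 6552/41 = -405293/2542 ≈ -159.44)
-32292 - a = -32292 - 1*(-405293/2542) = -32292 + 405293/2542 = -81680971/2542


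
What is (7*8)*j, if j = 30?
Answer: 1680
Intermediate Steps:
(7*8)*j = (7*8)*30 = 56*30 = 1680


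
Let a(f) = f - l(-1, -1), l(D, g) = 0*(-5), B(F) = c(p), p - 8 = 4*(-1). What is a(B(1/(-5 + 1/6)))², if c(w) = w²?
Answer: 256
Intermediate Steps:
p = 4 (p = 8 + 4*(-1) = 8 - 4 = 4)
B(F) = 16 (B(F) = 4² = 16)
l(D, g) = 0
a(f) = f (a(f) = f - 1*0 = f + 0 = f)
a(B(1/(-5 + 1/6)))² = 16² = 256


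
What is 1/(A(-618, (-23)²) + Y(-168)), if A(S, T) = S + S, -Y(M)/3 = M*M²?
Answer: 1/14223660 ≈ 7.0305e-8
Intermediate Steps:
Y(M) = -3*M³ (Y(M) = -3*M*M² = -3*M³)
A(S, T) = 2*S
1/(A(-618, (-23)²) + Y(-168)) = 1/(2*(-618) - 3*(-168)³) = 1/(-1236 - 3*(-4741632)) = 1/(-1236 + 14224896) = 1/14223660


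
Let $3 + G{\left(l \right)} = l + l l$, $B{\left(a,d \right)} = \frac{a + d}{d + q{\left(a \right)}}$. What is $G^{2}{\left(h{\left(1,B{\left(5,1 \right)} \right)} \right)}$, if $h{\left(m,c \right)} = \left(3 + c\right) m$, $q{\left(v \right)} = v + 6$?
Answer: $\frac{2601}{16} \approx 162.56$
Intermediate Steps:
$q{\left(v \right)} = 6 + v$
$B{\left(a,d \right)} = \frac{a + d}{6 + a + d}$ ($B{\left(a,d \right)} = \frac{a + d}{d + \left(6 + a\right)} = \frac{a + d}{6 + a + d}$)
$h{\left(m,c \right)} = m \left(3 + c\right)$
$G{\left(l \right)} = -3 + l + l^{2}$ ($G{\left(l \right)} = -3 + \left(l + l l\right) = -3 + \left(l + l^{2}\right) = -3 + l + l^{2}$)
$G^{2}{\left(h{\left(1,B{\left(5,1 \right)} \right)} \right)} = \left(-3 + 1 \left(3 + \frac{5 + 1}{6 + 5 + 1}\right) + \left(1 \left(3 + \frac{5 + 1}{6 + 5 + 1}\right)\right)^{2}\right)^{2} = \left(-3 + 1 \left(3 + \frac{1}{12} \cdot 6\right) + \left(1 \left(3 + \frac{1}{12} \cdot 6\right)\right)^{2}\right)^{2} = \left(-3 + 1 \left(3 + \frac{1}{2}\right) + \left(1 \left(3 + \frac{1}{2}\right)\right)^{2}\right)^{2} = \left(-3 + 1 \cdot \frac{7}{2} + \left(1 \cdot \frac{7}{2}\right)^{2}\right)^{2} = \left(-3 + \frac{7}{2} + \left(\frac{7}{2}\right)^{2}\right)^{2} = \left(-3 + \frac{7}{2} + \frac{49}{4}\right)^{2} = \left(\frac{51}{4}\right)^{2} = \frac{2601}{16}$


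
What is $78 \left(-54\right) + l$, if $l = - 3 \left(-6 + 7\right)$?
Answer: $-4215$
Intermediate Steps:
$l = -3$ ($l = \left(-3\right) 1 = -3$)
$78 \left(-54\right) + l = 78 \left(-54\right) - 3 = -4212 - 3 = -4215$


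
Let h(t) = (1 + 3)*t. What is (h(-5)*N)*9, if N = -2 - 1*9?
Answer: 1980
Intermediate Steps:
N = -11 (N = -2 - 9 = -11)
h(t) = 4*t
(h(-5)*N)*9 = ((4*(-5))*(-11))*9 = -20*(-11)*9 = 220*9 = 1980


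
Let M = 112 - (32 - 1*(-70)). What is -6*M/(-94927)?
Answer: 60/94927 ≈ 0.00063206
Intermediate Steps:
M = 10 (M = 112 - (32 + 70) = 112 - 1*102 = 112 - 102 = 10)
-6*M/(-94927) = -6*10/(-94927) = -60*(-1/94927) = 60/94927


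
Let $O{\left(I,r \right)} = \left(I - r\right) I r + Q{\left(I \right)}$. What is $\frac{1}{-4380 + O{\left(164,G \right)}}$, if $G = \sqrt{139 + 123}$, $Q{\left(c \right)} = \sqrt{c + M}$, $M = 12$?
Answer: $\frac{1}{4 \left(-11837 + \sqrt{11} + 6724 \sqrt{262}\right)} \approx 2.5772 \cdot 10^{-6}$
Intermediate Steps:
$Q{\left(c \right)} = \sqrt{12 + c}$ ($Q{\left(c \right)} = \sqrt{c + 12} = \sqrt{12 + c}$)
$G = \sqrt{262} \approx 16.186$
$O{\left(I,r \right)} = \sqrt{12 + I} + I r \left(I - r\right)$ ($O{\left(I,r \right)} = \left(I - r\right) I r + \sqrt{12 + I} = I \left(I - r\right) r + \sqrt{12 + I} = I r \left(I - r\right) + \sqrt{12 + I} = \sqrt{12 + I} + I r \left(I - r\right)$)
$\frac{1}{-4380 + O{\left(164,G \right)}} = \frac{1}{-4380 + \left(\sqrt{12 + 164} + \sqrt{262} \cdot 164^{2} - 164 \left(\sqrt{262}\right)^{2}\right)} = \frac{1}{-4380 + \left(\sqrt{176} + \sqrt{262} \cdot 26896 - 164 \cdot 262\right)} = \frac{1}{-4380 + \left(4 \sqrt{11} + 26896 \sqrt{262} - 42968\right)} = \frac{1}{-4380 + \left(-42968 + 4 \sqrt{11} + 26896 \sqrt{262}\right)} = \frac{1}{-47348 + 4 \sqrt{11} + 26896 \sqrt{262}}$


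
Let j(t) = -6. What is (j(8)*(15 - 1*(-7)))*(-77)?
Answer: 10164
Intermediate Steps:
(j(8)*(15 - 1*(-7)))*(-77) = -6*(15 - 1*(-7))*(-77) = -6*(15 + 7)*(-77) = -6*22*(-77) = -132*(-77) = 10164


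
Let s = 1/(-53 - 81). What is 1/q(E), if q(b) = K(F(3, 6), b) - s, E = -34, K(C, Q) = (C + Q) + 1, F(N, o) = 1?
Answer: -134/4287 ≈ -0.031257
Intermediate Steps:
K(C, Q) = 1 + C + Q
s = -1/134 (s = 1/(-134) = -1/134 ≈ -0.0074627)
q(b) = 269/134 + b (q(b) = (1 + 1 + b) - 1*(-1/134) = (2 + b) + 1/134 = 269/134 + b)
1/q(E) = 1/(269/134 - 34) = 1/(-4287/134) = -134/4287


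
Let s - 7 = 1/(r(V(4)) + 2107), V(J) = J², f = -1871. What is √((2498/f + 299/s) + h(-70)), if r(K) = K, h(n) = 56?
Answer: √75293128537987206/27806802 ≈ 9.8680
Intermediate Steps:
s = 14862/2123 (s = 7 + 1/(4² + 2107) = 7 + 1/(16 + 2107) = 7 + 1/2123 = 14862/2123 ≈ 7.0005)
√((2498/f + 299/s) + h(-70)) = √((2498/(-1871) + 299/(14862/2123)) + 56) = √((2498*(-1/1871) + 299*(2123/14862)) + 56) = √((-2498/1871 + 634777/14862) + 56) = √(1150542491/27806802 + 56) = √(2707723403/27806802) = √75293128537987206/27806802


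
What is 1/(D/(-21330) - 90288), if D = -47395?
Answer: -4266/385159129 ≈ -1.1076e-5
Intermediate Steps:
1/(D/(-21330) - 90288) = 1/(-47395/(-21330) - 90288) = 1/(-47395*(-1/21330) - 90288) = 1/(9479/4266 - 90288) = 1/(-385159129/4266) = -4266/385159129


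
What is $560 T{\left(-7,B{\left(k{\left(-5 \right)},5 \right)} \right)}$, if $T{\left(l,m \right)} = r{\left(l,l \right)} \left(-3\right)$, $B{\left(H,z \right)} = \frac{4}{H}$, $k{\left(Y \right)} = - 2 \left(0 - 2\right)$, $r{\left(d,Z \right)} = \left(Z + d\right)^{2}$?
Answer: $-329280$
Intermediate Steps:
$k{\left(Y \right)} = 4$ ($k{\left(Y \right)} = \left(-2\right) \left(-2\right) = 4$)
$T{\left(l,m \right)} = - 12 l^{2}$ ($T{\left(l,m \right)} = \left(l + l\right)^{2} \left(-3\right) = \left(2 l\right)^{2} \left(-3\right) = 4 l^{2} \left(-3\right) = - 12 l^{2}$)
$560 T{\left(-7,B{\left(k{\left(-5 \right)},5 \right)} \right)} = 560 \left(- 12 \left(-7\right)^{2}\right) = 560 \left(\left(-12\right) 49\right) = 560 \left(-588\right) = -329280$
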